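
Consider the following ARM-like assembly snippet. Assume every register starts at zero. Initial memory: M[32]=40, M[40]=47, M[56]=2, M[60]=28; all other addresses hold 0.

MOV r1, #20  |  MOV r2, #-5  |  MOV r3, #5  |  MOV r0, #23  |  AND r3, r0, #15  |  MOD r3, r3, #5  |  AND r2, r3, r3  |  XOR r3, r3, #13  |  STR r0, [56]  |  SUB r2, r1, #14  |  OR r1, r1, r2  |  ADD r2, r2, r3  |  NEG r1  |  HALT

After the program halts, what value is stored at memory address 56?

23

MOV r1, #20 → r1=20
MOV r2, #-5 → r2=-5
MOV r3, #5 → r3=5
MOV r0, #23 → r0=23
AND r3, r0, #15 → r3=23&15=7
MOD r3, r3, #5 → r3=7%5=2
AND r2, r3, r3 → r2=2&2=2
XOR r3, r3, #13 → r3=2^13=15
STR r0, [56] → M[56]=23
SUB r2, r1, #14 → r2=20-14=6
OR r1, r1, r2 → r1=20|6=22
ADD r2, r2, r3 → r2=6+15=21
NEG r1 → r1=-(22)=-22
halt.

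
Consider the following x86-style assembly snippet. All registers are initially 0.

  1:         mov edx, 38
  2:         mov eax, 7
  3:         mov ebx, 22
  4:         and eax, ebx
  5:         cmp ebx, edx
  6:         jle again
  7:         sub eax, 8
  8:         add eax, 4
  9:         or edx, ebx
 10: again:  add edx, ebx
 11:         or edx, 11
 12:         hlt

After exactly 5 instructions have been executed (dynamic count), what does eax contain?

6

after mov edx, 38: edx=38
after mov eax, 7: eax=7
after mov ebx, 22: ebx=22
after and eax, ebx: eax=7&22=6
cmp ebx, edx  (cmp 22,38)
After step 5: eax = 6.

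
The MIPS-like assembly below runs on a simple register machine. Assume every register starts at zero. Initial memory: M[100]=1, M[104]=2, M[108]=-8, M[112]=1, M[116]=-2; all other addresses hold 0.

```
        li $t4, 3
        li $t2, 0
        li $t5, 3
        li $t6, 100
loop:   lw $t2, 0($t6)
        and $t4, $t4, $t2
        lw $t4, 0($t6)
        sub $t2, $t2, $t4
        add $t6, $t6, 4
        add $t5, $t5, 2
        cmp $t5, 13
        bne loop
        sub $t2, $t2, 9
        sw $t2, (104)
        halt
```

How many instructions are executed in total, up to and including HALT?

li $t4, 3 → $t4=3
li $t2, 0 → $t2=0
li $t5, 3 → $t5=3
li $t6, 100 → $t6=100
lw $t2, 0($t6) → $t2=M[100]=1
and $t4, $t4, $t2 → $t4=3&1=1
lw $t4, 0($t6) → $t4=M[100]=1
sub $t2, $t2, $t4 → $t2=1-1=0
add $t6, $t6, 4 → $t6=100+4=104
add $t5, $t5, 2 → $t5=3+2=5
cmp $t5, 13  (cmp 5,13)
bne loop: taken
lw $t2, 0($t6) → $t2=M[104]=2
and $t4, $t4, $t2 → $t4=1&2=0
lw $t4, 0($t6) → $t4=M[104]=2
sub $t2, $t2, $t4 → $t2=2-2=0
add $t6, $t6, 4 → $t6=104+4=108
add $t5, $t5, 2 → $t5=5+2=7
cmp $t5, 13  (cmp 7,13)
bne loop: taken
lw $t2, 0($t6) → $t2=M[108]=-8
and $t4, $t4, $t2 → $t4=2&(-8)=0
lw $t4, 0($t6) → $t4=M[108]=-8
sub $t2, $t2, $t4 → $t2=(-8)-(-8)=0
add $t6, $t6, 4 → $t6=108+4=112
add $t5, $t5, 2 → $t5=7+2=9
cmp $t5, 13  (cmp 9,13)
bne loop: taken
lw $t2, 0($t6) → $t2=M[112]=1
and $t4, $t4, $t2 → $t4=(-8)&1=0
lw $t4, 0($t6) → $t4=M[112]=1
sub $t2, $t2, $t4 → $t2=1-1=0
add $t6, $t6, 4 → $t6=112+4=116
add $t5, $t5, 2 → $t5=9+2=11
cmp $t5, 13  (cmp 11,13)
bne loop: taken
lw $t2, 0($t6) → $t2=M[116]=-2
and $t4, $t4, $t2 → $t4=1&(-2)=0
lw $t4, 0($t6) → $t4=M[116]=-2
sub $t2, $t2, $t4 → $t2=(-2)-(-2)=0
add $t6, $t6, 4 → $t6=116+4=120
add $t5, $t5, 2 → $t5=11+2=13
cmp $t5, 13  (cmp 13,13)
bne loop: not taken
sub $t2, $t2, 9 → $t2=0-9=-9
sw $t2, (104) → M[104]=-9
halt.
Total executed instructions: 47.

47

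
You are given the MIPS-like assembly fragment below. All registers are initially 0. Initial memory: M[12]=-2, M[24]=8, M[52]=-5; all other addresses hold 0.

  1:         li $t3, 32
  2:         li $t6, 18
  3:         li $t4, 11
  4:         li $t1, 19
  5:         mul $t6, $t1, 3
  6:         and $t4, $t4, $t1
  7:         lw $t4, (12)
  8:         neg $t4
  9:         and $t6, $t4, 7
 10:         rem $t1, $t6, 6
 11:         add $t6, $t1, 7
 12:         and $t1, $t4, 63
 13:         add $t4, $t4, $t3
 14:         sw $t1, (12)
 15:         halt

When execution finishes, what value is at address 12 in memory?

li $t3, 32 → $t3=32
li $t6, 18 → $t6=18
li $t4, 11 → $t4=11
li $t1, 19 → $t1=19
mul $t6, $t1, 3 → $t6=19*3=57
and $t4, $t4, $t1 → $t4=11&19=3
lw $t4, (12) → $t4=M[12]=-2
neg $t4 → $t4=-(-2)=2
and $t6, $t4, 7 → $t6=2&7=2
rem $t1, $t6, 6 → $t1=2%6=2
add $t6, $t1, 7 → $t6=2+7=9
and $t1, $t4, 63 → $t1=2&63=2
add $t4, $t4, $t3 → $t4=2+32=34
sw $t1, (12) → M[12]=2
halt.

2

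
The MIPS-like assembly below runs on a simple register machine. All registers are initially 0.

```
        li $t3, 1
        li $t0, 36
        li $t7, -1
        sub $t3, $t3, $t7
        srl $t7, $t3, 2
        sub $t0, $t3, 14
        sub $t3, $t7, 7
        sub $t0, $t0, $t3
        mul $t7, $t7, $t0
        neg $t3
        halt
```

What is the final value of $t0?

$t3=1
$t0=36
$t7=-1
$t3=1-(-1)=2
$t7=2>>2=0
$t0=2-14=-12
$t3=0-7=-7
$t0=(-12)-(-7)=-5
$t7=0*(-5)=0
$t3=-(-7)=7
halt.

-5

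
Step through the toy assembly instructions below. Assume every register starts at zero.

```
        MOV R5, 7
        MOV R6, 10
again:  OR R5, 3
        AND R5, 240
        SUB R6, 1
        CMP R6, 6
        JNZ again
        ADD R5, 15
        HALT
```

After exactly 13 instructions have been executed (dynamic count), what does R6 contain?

after MOV R5, 7: R5=7
after MOV R6, 10: R6=10
after OR R5, 3: R5=7|3=7
after AND R5, 240: R5=7&240=0
after SUB R6, 1: R6=10-1=9
CMP R6, 6  (cmp 9,6)
JNZ again: taken
after OR R5, 3: R5=0|3=3
after AND R5, 240: R5=3&240=0
after SUB R6, 1: R6=9-1=8
CMP R6, 6  (cmp 8,6)
JNZ again: taken
after OR R5, 3: R5=0|3=3
After step 13: R6 = 8.

8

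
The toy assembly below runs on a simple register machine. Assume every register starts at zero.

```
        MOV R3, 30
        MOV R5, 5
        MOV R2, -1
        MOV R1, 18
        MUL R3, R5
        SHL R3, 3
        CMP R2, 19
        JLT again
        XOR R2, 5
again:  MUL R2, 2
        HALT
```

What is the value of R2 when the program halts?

-2

MOV R3, 30 → R3=30
MOV R5, 5 → R5=5
MOV R2, -1 → R2=-1
MOV R1, 18 → R1=18
MUL R3, R5 → R3=30*5=150
SHL R3, 3 → R3=150<<3=1200
CMP R2, 19  (cmp -1,19)
JLT again: taken
MUL R2, 2 → R2=(-1)*2=-2
halt.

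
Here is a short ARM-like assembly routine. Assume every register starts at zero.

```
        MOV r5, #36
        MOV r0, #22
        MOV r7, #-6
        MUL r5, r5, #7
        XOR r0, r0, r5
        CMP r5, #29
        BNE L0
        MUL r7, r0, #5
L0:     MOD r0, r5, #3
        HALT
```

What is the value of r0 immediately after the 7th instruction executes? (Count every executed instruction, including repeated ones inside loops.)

234

after MOV r5, #36: r5=36
after MOV r0, #22: r0=22
after MOV r7, #-6: r7=-6
after MUL r5, r5, #7: r5=36*7=252
after XOR r0, r0, r5: r0=22^252=234
CMP r5, #29  (cmp 252,29)
BNE L0: taken
After step 7: r0 = 234.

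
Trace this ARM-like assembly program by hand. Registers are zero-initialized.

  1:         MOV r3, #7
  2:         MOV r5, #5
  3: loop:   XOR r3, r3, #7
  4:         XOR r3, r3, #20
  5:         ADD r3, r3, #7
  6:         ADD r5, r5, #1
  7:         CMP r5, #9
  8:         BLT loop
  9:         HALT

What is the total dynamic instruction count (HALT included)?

27

r3=7
r5=5
r3=7^7=0
r3=0^20=20
r3=20+7=27
r5=5+1=6
CMP r5, #9  (cmp 6,9)
BLT loop: taken
r3=27^7=28
r3=28^20=8
r3=8+7=15
r5=6+1=7
CMP r5, #9  (cmp 7,9)
BLT loop: taken
r3=15^7=8
r3=8^20=28
r3=28+7=35
r5=7+1=8
CMP r5, #9  (cmp 8,9)
BLT loop: taken
r3=35^7=36
r3=36^20=48
r3=48+7=55
r5=8+1=9
CMP r5, #9  (cmp 9,9)
BLT loop: not taken
halt.
Total executed instructions: 27.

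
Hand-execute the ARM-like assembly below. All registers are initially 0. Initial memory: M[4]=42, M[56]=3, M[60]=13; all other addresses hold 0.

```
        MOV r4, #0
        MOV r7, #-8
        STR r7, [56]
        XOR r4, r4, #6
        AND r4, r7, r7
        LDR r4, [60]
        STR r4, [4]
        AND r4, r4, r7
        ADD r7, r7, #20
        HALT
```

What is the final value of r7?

after MOV r4, #0: r4=0
after MOV r7, #-8: r7=-8
STR r7, [56] → M[56]=-8
after XOR r4, r4, #6: r4=0^6=6
after AND r4, r7, r7: r4=(-8)&(-8)=-8
after LDR r4, [60]: r4=M[60]=13
STR r4, [4] → M[4]=13
after AND r4, r4, r7: r4=13&(-8)=8
after ADD r7, r7, #20: r7=(-8)+20=12
halt.

12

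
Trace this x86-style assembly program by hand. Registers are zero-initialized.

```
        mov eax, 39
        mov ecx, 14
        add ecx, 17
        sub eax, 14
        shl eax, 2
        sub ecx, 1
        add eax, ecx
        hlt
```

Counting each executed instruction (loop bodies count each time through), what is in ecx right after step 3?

31

after mov eax, 39: eax=39
after mov ecx, 14: ecx=14
after add ecx, 17: ecx=14+17=31
After step 3: ecx = 31.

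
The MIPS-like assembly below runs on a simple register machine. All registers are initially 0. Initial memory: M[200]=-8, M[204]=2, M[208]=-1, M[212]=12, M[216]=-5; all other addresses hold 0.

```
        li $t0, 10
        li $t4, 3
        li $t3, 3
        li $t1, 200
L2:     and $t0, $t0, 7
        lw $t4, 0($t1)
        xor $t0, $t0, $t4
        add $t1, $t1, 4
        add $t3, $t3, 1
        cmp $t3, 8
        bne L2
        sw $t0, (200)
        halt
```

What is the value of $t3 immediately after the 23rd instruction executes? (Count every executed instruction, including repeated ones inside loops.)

6

li $t0, 10 → $t0=10
li $t4, 3 → $t4=3
li $t3, 3 → $t3=3
li $t1, 200 → $t1=200
and $t0, $t0, 7 → $t0=10&7=2
lw $t4, 0($t1) → $t4=M[200]=-8
xor $t0, $t0, $t4 → $t0=2^(-8)=-6
add $t1, $t1, 4 → $t1=200+4=204
add $t3, $t3, 1 → $t3=3+1=4
cmp $t3, 8  (cmp 4,8)
bne L2: taken
and $t0, $t0, 7 → $t0=(-6)&7=2
lw $t4, 0($t1) → $t4=M[204]=2
xor $t0, $t0, $t4 → $t0=2^2=0
add $t1, $t1, 4 → $t1=204+4=208
add $t3, $t3, 1 → $t3=4+1=5
cmp $t3, 8  (cmp 5,8)
bne L2: taken
and $t0, $t0, 7 → $t0=0&7=0
lw $t4, 0($t1) → $t4=M[208]=-1
xor $t0, $t0, $t4 → $t0=0^(-1)=-1
add $t1, $t1, 4 → $t1=208+4=212
add $t3, $t3, 1 → $t3=5+1=6
After step 23: $t3 = 6.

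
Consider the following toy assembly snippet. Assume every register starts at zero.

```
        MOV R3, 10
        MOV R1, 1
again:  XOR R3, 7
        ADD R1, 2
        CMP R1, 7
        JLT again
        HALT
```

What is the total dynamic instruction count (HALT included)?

MOV R3, 10 → R3=10
MOV R1, 1 → R1=1
XOR R3, 7 → R3=10^7=13
ADD R1, 2 → R1=1+2=3
CMP R1, 7  (cmp 3,7)
JLT again: taken
XOR R3, 7 → R3=13^7=10
ADD R1, 2 → R1=3+2=5
CMP R1, 7  (cmp 5,7)
JLT again: taken
XOR R3, 7 → R3=10^7=13
ADD R1, 2 → R1=5+2=7
CMP R1, 7  (cmp 7,7)
JLT again: not taken
halt.
Total executed instructions: 15.

15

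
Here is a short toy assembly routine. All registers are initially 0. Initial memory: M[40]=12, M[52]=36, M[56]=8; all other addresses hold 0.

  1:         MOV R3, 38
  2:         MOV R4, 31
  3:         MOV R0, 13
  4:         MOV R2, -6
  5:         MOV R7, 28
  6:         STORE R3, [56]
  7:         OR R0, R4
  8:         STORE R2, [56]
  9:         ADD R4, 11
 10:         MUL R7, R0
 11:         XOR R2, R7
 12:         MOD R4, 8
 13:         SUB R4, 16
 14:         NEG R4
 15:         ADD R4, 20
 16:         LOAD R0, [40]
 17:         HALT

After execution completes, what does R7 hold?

MOV R3, 38 → R3=38
MOV R4, 31 → R4=31
MOV R0, 13 → R0=13
MOV R2, -6 → R2=-6
MOV R7, 28 → R7=28
STORE R3, [56] → M[56]=38
OR R0, R4 → R0=13|31=31
STORE R2, [56] → M[56]=-6
ADD R4, 11 → R4=31+11=42
MUL R7, R0 → R7=28*31=868
XOR R2, R7 → R2=(-6)^868=-866
MOD R4, 8 → R4=42%8=2
SUB R4, 16 → R4=2-16=-14
NEG R4 → R4=-(-14)=14
ADD R4, 20 → R4=14+20=34
LOAD R0, [40] → R0=M[40]=12
halt.

868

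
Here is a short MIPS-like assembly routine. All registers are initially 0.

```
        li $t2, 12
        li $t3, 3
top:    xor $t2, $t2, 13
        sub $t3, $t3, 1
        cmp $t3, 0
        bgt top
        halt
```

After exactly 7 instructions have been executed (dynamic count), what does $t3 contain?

$t2=12
$t3=3
$t2=12^13=1
$t3=3-1=2
cmp $t3, 0  (cmp 2,0)
bgt top: taken
$t2=1^13=12
After step 7: $t3 = 2.

2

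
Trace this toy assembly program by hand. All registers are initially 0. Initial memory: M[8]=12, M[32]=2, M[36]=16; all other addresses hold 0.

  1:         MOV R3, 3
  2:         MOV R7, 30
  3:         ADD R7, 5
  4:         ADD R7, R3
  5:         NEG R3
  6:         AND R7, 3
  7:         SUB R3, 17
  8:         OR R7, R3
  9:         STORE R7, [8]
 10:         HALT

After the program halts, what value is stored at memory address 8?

R3=3
R7=30
R7=30+5=35
R7=35+3=38
R3=-(3)=-3
R7=38&3=2
R3=(-3)-17=-20
R7=2|(-20)=-18
STORE R7, [8] → M[8]=-18
halt.

-18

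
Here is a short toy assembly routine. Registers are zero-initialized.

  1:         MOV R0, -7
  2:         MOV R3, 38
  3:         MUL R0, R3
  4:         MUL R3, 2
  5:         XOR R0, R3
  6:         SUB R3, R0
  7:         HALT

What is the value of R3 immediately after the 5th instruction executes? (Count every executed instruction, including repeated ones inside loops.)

after MOV R0, -7: R0=-7
after MOV R3, 38: R3=38
after MUL R0, R3: R0=(-7)*38=-266
after MUL R3, 2: R3=38*2=76
after XOR R0, R3: R0=(-266)^76=-326
After step 5: R3 = 76.

76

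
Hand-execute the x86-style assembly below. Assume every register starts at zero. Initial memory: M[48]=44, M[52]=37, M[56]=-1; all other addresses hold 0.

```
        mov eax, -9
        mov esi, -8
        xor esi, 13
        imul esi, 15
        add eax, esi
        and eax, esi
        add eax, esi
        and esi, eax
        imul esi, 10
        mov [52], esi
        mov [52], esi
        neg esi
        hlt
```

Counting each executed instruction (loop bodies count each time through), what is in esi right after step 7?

-165

eax=-9
esi=-8
esi=(-8)^13=-11
esi=(-11)*15=-165
eax=(-9)+(-165)=-174
eax=(-174)&(-165)=-174
eax=(-174)+(-165)=-339
After step 7: esi = -165.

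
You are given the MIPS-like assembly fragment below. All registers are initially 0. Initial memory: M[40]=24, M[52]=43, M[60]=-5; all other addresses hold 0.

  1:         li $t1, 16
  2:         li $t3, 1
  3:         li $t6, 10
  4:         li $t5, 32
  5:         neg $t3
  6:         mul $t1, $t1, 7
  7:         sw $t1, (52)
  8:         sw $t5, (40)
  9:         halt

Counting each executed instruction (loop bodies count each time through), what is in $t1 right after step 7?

after li $t1, 16: $t1=16
after li $t3, 1: $t3=1
after li $t6, 10: $t6=10
after li $t5, 32: $t5=32
after neg $t3: $t3=-(1)=-1
after mul $t1, $t1, 7: $t1=16*7=112
sw $t1, (52) → M[52]=112
After step 7: $t1 = 112.

112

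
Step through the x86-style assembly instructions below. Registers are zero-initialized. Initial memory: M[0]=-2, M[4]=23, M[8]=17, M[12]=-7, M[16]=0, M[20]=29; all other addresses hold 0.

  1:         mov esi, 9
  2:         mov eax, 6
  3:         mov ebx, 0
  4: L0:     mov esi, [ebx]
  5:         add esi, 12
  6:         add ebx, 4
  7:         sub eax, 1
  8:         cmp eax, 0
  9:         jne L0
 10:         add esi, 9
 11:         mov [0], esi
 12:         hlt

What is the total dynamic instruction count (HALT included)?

42

mov esi, 9 → esi=9
mov eax, 6 → eax=6
mov ebx, 0 → ebx=0
mov esi, [ebx] → esi=M[0]=-2
add esi, 12 → esi=(-2)+12=10
add ebx, 4 → ebx=0+4=4
sub eax, 1 → eax=6-1=5
cmp eax, 0  (cmp 5,0)
jne L0: taken
mov esi, [ebx] → esi=M[4]=23
add esi, 12 → esi=23+12=35
add ebx, 4 → ebx=4+4=8
sub eax, 1 → eax=5-1=4
cmp eax, 0  (cmp 4,0)
jne L0: taken
mov esi, [ebx] → esi=M[8]=17
add esi, 12 → esi=17+12=29
add ebx, 4 → ebx=8+4=12
sub eax, 1 → eax=4-1=3
cmp eax, 0  (cmp 3,0)
jne L0: taken
mov esi, [ebx] → esi=M[12]=-7
add esi, 12 → esi=(-7)+12=5
add ebx, 4 → ebx=12+4=16
sub eax, 1 → eax=3-1=2
cmp eax, 0  (cmp 2,0)
jne L0: taken
mov esi, [ebx] → esi=M[16]=0
add esi, 12 → esi=0+12=12
add ebx, 4 → ebx=16+4=20
sub eax, 1 → eax=2-1=1
cmp eax, 0  (cmp 1,0)
jne L0: taken
mov esi, [ebx] → esi=M[20]=29
add esi, 12 → esi=29+12=41
add ebx, 4 → ebx=20+4=24
sub eax, 1 → eax=1-1=0
cmp eax, 0  (cmp 0,0)
jne L0: not taken
add esi, 9 → esi=41+9=50
mov [0], esi → M[0]=50
halt.
Total executed instructions: 42.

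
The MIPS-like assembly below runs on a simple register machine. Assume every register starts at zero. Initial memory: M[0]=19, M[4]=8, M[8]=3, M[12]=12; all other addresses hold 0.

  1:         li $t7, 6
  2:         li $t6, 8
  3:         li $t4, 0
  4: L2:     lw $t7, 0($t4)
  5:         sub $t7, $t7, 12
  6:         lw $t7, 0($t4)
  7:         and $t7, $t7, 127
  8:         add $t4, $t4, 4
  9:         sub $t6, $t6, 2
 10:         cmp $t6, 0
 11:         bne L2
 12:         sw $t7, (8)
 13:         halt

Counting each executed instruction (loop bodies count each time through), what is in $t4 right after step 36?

16

li $t7, 6 → $t7=6
li $t6, 8 → $t6=8
li $t4, 0 → $t4=0
lw $t7, 0($t4) → $t7=M[0]=19
sub $t7, $t7, 12 → $t7=19-12=7
lw $t7, 0($t4) → $t7=M[0]=19
and $t7, $t7, 127 → $t7=19&127=19
add $t4, $t4, 4 → $t4=0+4=4
sub $t6, $t6, 2 → $t6=8-2=6
cmp $t6, 0  (cmp 6,0)
bne L2: taken
lw $t7, 0($t4) → $t7=M[4]=8
sub $t7, $t7, 12 → $t7=8-12=-4
lw $t7, 0($t4) → $t7=M[4]=8
and $t7, $t7, 127 → $t7=8&127=8
add $t4, $t4, 4 → $t4=4+4=8
sub $t6, $t6, 2 → $t6=6-2=4
cmp $t6, 0  (cmp 4,0)
bne L2: taken
lw $t7, 0($t4) → $t7=M[8]=3
sub $t7, $t7, 12 → $t7=3-12=-9
lw $t7, 0($t4) → $t7=M[8]=3
and $t7, $t7, 127 → $t7=3&127=3
add $t4, $t4, 4 → $t4=8+4=12
sub $t6, $t6, 2 → $t6=4-2=2
cmp $t6, 0  (cmp 2,0)
bne L2: taken
lw $t7, 0($t4) → $t7=M[12]=12
sub $t7, $t7, 12 → $t7=12-12=0
lw $t7, 0($t4) → $t7=M[12]=12
and $t7, $t7, 127 → $t7=12&127=12
add $t4, $t4, 4 → $t4=12+4=16
sub $t6, $t6, 2 → $t6=2-2=0
cmp $t6, 0  (cmp 0,0)
bne L2: not taken
sw $t7, (8) → M[8]=12
After step 36: $t4 = 16.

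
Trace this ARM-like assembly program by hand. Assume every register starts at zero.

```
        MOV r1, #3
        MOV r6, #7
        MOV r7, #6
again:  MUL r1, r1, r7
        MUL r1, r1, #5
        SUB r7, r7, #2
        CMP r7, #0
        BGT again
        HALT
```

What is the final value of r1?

after MOV r1, #3: r1=3
after MOV r6, #7: r6=7
after MOV r7, #6: r7=6
after MUL r1, r1, r7: r1=3*6=18
after MUL r1, r1, #5: r1=18*5=90
after SUB r7, r7, #2: r7=6-2=4
CMP r7, #0  (cmp 4,0)
BGT again: taken
after MUL r1, r1, r7: r1=90*4=360
after MUL r1, r1, #5: r1=360*5=1800
after SUB r7, r7, #2: r7=4-2=2
CMP r7, #0  (cmp 2,0)
BGT again: taken
after MUL r1, r1, r7: r1=1800*2=3600
after MUL r1, r1, #5: r1=3600*5=18000
after SUB r7, r7, #2: r7=2-2=0
CMP r7, #0  (cmp 0,0)
BGT again: not taken
halt.

18000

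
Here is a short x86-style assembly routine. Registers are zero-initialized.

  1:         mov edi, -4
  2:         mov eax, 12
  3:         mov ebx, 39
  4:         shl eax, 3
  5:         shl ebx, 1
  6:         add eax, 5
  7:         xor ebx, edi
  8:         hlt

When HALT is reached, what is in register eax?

edi=-4
eax=12
ebx=39
eax=12<<3=96
ebx=39<<1=78
eax=96+5=101
ebx=78^(-4)=-78
halt.

101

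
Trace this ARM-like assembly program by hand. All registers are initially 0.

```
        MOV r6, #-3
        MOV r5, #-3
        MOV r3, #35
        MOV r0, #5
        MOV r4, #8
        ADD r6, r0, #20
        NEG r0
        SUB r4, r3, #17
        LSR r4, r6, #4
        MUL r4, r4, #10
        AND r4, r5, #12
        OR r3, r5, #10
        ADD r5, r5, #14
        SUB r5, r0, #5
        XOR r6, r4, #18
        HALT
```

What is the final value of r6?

30

after MOV r6, #-3: r6=-3
after MOV r5, #-3: r5=-3
after MOV r3, #35: r3=35
after MOV r0, #5: r0=5
after MOV r4, #8: r4=8
after ADD r6, r0, #20: r6=5+20=25
after NEG r0: r0=-(5)=-5
after SUB r4, r3, #17: r4=35-17=18
after LSR r4, r6, #4: r4=25>>4=1
after MUL r4, r4, #10: r4=1*10=10
after AND r4, r5, #12: r4=(-3)&12=12
after OR r3, r5, #10: r3=(-3)|10=-1
after ADD r5, r5, #14: r5=(-3)+14=11
after SUB r5, r0, #5: r5=(-5)-5=-10
after XOR r6, r4, #18: r6=12^18=30
halt.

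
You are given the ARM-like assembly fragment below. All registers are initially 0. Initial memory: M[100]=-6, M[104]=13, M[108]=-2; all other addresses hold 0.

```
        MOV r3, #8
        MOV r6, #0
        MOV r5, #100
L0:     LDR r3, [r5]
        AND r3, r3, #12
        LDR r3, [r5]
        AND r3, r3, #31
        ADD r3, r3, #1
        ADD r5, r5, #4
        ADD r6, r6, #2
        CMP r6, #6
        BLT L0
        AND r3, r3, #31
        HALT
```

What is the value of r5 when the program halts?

112

MOV r3, #8 → r3=8
MOV r6, #0 → r6=0
MOV r5, #100 → r5=100
LDR r3, [r5] → r3=M[100]=-6
AND r3, r3, #12 → r3=(-6)&12=8
LDR r3, [r5] → r3=M[100]=-6
AND r3, r3, #31 → r3=(-6)&31=26
ADD r3, r3, #1 → r3=26+1=27
ADD r5, r5, #4 → r5=100+4=104
ADD r6, r6, #2 → r6=0+2=2
CMP r6, #6  (cmp 2,6)
BLT L0: taken
LDR r3, [r5] → r3=M[104]=13
AND r3, r3, #12 → r3=13&12=12
LDR r3, [r5] → r3=M[104]=13
AND r3, r3, #31 → r3=13&31=13
ADD r3, r3, #1 → r3=13+1=14
ADD r5, r5, #4 → r5=104+4=108
ADD r6, r6, #2 → r6=2+2=4
CMP r6, #6  (cmp 4,6)
BLT L0: taken
LDR r3, [r5] → r3=M[108]=-2
AND r3, r3, #12 → r3=(-2)&12=12
LDR r3, [r5] → r3=M[108]=-2
AND r3, r3, #31 → r3=(-2)&31=30
ADD r3, r3, #1 → r3=30+1=31
ADD r5, r5, #4 → r5=108+4=112
ADD r6, r6, #2 → r6=4+2=6
CMP r6, #6  (cmp 6,6)
BLT L0: not taken
AND r3, r3, #31 → r3=31&31=31
halt.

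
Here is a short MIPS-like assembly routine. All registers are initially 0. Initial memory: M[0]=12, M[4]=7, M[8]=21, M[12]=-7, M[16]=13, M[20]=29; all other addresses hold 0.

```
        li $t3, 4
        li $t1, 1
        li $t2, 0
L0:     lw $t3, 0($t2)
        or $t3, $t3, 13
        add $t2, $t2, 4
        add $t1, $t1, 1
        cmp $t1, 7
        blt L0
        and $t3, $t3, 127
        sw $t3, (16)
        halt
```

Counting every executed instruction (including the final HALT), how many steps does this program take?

after li $t3, 4: $t3=4
after li $t1, 1: $t1=1
after li $t2, 0: $t2=0
after lw $t3, 0($t2): $t3=M[0]=12
after or $t3, $t3, 13: $t3=12|13=13
after add $t2, $t2, 4: $t2=0+4=4
after add $t1, $t1, 1: $t1=1+1=2
cmp $t1, 7  (cmp 2,7)
blt L0: taken
after lw $t3, 0($t2): $t3=M[4]=7
after or $t3, $t3, 13: $t3=7|13=15
after add $t2, $t2, 4: $t2=4+4=8
after add $t1, $t1, 1: $t1=2+1=3
cmp $t1, 7  (cmp 3,7)
blt L0: taken
after lw $t3, 0($t2): $t3=M[8]=21
after or $t3, $t3, 13: $t3=21|13=29
after add $t2, $t2, 4: $t2=8+4=12
after add $t1, $t1, 1: $t1=3+1=4
cmp $t1, 7  (cmp 4,7)
blt L0: taken
after lw $t3, 0($t2): $t3=M[12]=-7
after or $t3, $t3, 13: $t3=(-7)|13=-3
after add $t2, $t2, 4: $t2=12+4=16
after add $t1, $t1, 1: $t1=4+1=5
cmp $t1, 7  (cmp 5,7)
blt L0: taken
after lw $t3, 0($t2): $t3=M[16]=13
after or $t3, $t3, 13: $t3=13|13=13
after add $t2, $t2, 4: $t2=16+4=20
after add $t1, $t1, 1: $t1=5+1=6
cmp $t1, 7  (cmp 6,7)
blt L0: taken
after lw $t3, 0($t2): $t3=M[20]=29
after or $t3, $t3, 13: $t3=29|13=29
after add $t2, $t2, 4: $t2=20+4=24
after add $t1, $t1, 1: $t1=6+1=7
cmp $t1, 7  (cmp 7,7)
blt L0: not taken
after and $t3, $t3, 127: $t3=29&127=29
sw $t3, (16) → M[16]=29
halt.
Total executed instructions: 42.

42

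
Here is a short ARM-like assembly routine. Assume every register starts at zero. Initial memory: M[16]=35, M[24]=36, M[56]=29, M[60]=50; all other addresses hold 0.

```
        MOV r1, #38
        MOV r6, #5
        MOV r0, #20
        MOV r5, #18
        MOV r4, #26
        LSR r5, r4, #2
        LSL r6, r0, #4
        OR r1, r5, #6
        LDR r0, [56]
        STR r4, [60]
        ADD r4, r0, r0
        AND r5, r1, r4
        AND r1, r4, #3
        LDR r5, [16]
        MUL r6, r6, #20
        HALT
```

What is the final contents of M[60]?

r1=38
r6=5
r0=20
r5=18
r4=26
r5=26>>2=6
r6=20<<4=320
r1=6|6=6
r0=M[56]=29
STR r4, [60] → M[60]=26
r4=29+29=58
r5=6&58=2
r1=58&3=2
r5=M[16]=35
r6=320*20=6400
halt.

26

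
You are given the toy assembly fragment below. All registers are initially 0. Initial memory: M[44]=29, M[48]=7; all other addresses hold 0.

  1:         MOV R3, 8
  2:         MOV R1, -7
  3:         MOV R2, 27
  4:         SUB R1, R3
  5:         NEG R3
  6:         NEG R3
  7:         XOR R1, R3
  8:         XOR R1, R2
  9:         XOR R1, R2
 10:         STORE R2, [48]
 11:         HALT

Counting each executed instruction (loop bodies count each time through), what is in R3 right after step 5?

R3=8
R1=-7
R2=27
R1=(-7)-8=-15
R3=-(8)=-8
After step 5: R3 = -8.

-8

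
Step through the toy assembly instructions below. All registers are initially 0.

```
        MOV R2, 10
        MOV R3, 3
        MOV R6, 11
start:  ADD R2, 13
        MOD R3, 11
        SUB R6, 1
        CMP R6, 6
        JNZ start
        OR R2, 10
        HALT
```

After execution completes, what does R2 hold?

R2=10
R3=3
R6=11
R2=10+13=23
R3=3%11=3
R6=11-1=10
CMP R6, 6  (cmp 10,6)
JNZ start: taken
R2=23+13=36
R3=3%11=3
R6=10-1=9
CMP R6, 6  (cmp 9,6)
JNZ start: taken
R2=36+13=49
R3=3%11=3
R6=9-1=8
CMP R6, 6  (cmp 8,6)
JNZ start: taken
R2=49+13=62
R3=3%11=3
R6=8-1=7
CMP R6, 6  (cmp 7,6)
JNZ start: taken
R2=62+13=75
R3=3%11=3
R6=7-1=6
CMP R6, 6  (cmp 6,6)
JNZ start: not taken
R2=75|10=75
halt.

75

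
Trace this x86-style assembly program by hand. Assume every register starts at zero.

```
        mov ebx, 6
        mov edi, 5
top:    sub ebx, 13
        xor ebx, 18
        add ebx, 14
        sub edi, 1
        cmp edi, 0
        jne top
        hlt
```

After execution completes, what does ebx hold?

mov ebx, 6 → ebx=6
mov edi, 5 → edi=5
sub ebx, 13 → ebx=6-13=-7
xor ebx, 18 → ebx=(-7)^18=-21
add ebx, 14 → ebx=(-21)+14=-7
sub edi, 1 → edi=5-1=4
cmp edi, 0  (cmp 4,0)
jne top: taken
sub ebx, 13 → ebx=(-7)-13=-20
xor ebx, 18 → ebx=(-20)^18=-2
add ebx, 14 → ebx=(-2)+14=12
sub edi, 1 → edi=4-1=3
cmp edi, 0  (cmp 3,0)
jne top: taken
sub ebx, 13 → ebx=12-13=-1
xor ebx, 18 → ebx=(-1)^18=-19
add ebx, 14 → ebx=(-19)+14=-5
sub edi, 1 → edi=3-1=2
cmp edi, 0  (cmp 2,0)
jne top: taken
sub ebx, 13 → ebx=(-5)-13=-18
xor ebx, 18 → ebx=(-18)^18=-4
add ebx, 14 → ebx=(-4)+14=10
sub edi, 1 → edi=2-1=1
cmp edi, 0  (cmp 1,0)
jne top: taken
sub ebx, 13 → ebx=10-13=-3
xor ebx, 18 → ebx=(-3)^18=-17
add ebx, 14 → ebx=(-17)+14=-3
sub edi, 1 → edi=1-1=0
cmp edi, 0  (cmp 0,0)
jne top: not taken
halt.

-3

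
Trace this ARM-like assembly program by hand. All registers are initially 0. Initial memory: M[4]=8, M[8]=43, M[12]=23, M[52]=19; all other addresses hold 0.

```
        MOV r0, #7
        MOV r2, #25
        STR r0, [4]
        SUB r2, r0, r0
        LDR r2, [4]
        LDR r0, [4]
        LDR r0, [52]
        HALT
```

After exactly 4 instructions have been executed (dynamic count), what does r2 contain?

0

after MOV r0, #7: r0=7
after MOV r2, #25: r2=25
STR r0, [4] → M[4]=7
after SUB r2, r0, r0: r2=7-7=0
After step 4: r2 = 0.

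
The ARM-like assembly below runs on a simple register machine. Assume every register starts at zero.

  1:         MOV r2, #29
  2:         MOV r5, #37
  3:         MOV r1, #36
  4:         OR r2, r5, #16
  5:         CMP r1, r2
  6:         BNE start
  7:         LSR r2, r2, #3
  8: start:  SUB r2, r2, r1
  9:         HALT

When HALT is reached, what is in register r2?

17

after MOV r2, #29: r2=29
after MOV r5, #37: r5=37
after MOV r1, #36: r1=36
after OR r2, r5, #16: r2=37|16=53
CMP r1, r2  (cmp 36,53)
BNE start: taken
after SUB r2, r2, r1: r2=53-36=17
halt.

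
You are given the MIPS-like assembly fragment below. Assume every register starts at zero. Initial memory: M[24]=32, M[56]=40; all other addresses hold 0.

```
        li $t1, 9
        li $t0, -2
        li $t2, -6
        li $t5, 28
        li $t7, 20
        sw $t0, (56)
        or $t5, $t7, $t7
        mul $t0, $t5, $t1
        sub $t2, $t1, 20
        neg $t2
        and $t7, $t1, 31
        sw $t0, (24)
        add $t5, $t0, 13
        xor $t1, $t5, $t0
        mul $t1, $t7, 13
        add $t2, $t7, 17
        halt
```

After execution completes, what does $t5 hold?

li $t1, 9 → $t1=9
li $t0, -2 → $t0=-2
li $t2, -6 → $t2=-6
li $t5, 28 → $t5=28
li $t7, 20 → $t7=20
sw $t0, (56) → M[56]=-2
or $t5, $t7, $t7 → $t5=20|20=20
mul $t0, $t5, $t1 → $t0=20*9=180
sub $t2, $t1, 20 → $t2=9-20=-11
neg $t2 → $t2=-(-11)=11
and $t7, $t1, 31 → $t7=9&31=9
sw $t0, (24) → M[24]=180
add $t5, $t0, 13 → $t5=180+13=193
xor $t1, $t5, $t0 → $t1=193^180=117
mul $t1, $t7, 13 → $t1=9*13=117
add $t2, $t7, 17 → $t2=9+17=26
halt.

193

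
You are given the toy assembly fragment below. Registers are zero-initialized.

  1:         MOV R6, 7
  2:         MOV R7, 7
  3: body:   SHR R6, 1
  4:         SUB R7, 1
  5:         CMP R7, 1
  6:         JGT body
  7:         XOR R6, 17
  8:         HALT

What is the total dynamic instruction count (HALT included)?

after MOV R6, 7: R6=7
after MOV R7, 7: R7=7
after SHR R6, 1: R6=7>>1=3
after SUB R7, 1: R7=7-1=6
CMP R7, 1  (cmp 6,1)
JGT body: taken
after SHR R6, 1: R6=3>>1=1
after SUB R7, 1: R7=6-1=5
CMP R7, 1  (cmp 5,1)
JGT body: taken
after SHR R6, 1: R6=1>>1=0
after SUB R7, 1: R7=5-1=4
CMP R7, 1  (cmp 4,1)
JGT body: taken
after SHR R6, 1: R6=0>>1=0
after SUB R7, 1: R7=4-1=3
CMP R7, 1  (cmp 3,1)
JGT body: taken
after SHR R6, 1: R6=0>>1=0
after SUB R7, 1: R7=3-1=2
CMP R7, 1  (cmp 2,1)
JGT body: taken
after SHR R6, 1: R6=0>>1=0
after SUB R7, 1: R7=2-1=1
CMP R7, 1  (cmp 1,1)
JGT body: not taken
after XOR R6, 17: R6=0^17=17
halt.
Total executed instructions: 28.

28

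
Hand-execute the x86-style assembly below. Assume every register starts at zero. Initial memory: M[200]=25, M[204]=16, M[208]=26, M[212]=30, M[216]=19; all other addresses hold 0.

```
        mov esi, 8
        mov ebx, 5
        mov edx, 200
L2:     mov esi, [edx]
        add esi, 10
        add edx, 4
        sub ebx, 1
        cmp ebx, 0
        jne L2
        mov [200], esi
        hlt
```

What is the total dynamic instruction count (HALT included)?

35

after mov esi, 8: esi=8
after mov ebx, 5: ebx=5
after mov edx, 200: edx=200
after mov esi, [edx]: esi=M[200]=25
after add esi, 10: esi=25+10=35
after add edx, 4: edx=200+4=204
after sub ebx, 1: ebx=5-1=4
cmp ebx, 0  (cmp 4,0)
jne L2: taken
after mov esi, [edx]: esi=M[204]=16
after add esi, 10: esi=16+10=26
after add edx, 4: edx=204+4=208
after sub ebx, 1: ebx=4-1=3
cmp ebx, 0  (cmp 3,0)
jne L2: taken
after mov esi, [edx]: esi=M[208]=26
after add esi, 10: esi=26+10=36
after add edx, 4: edx=208+4=212
after sub ebx, 1: ebx=3-1=2
cmp ebx, 0  (cmp 2,0)
jne L2: taken
after mov esi, [edx]: esi=M[212]=30
after add esi, 10: esi=30+10=40
after add edx, 4: edx=212+4=216
after sub ebx, 1: ebx=2-1=1
cmp ebx, 0  (cmp 1,0)
jne L2: taken
after mov esi, [edx]: esi=M[216]=19
after add esi, 10: esi=19+10=29
after add edx, 4: edx=216+4=220
after sub ebx, 1: ebx=1-1=0
cmp ebx, 0  (cmp 0,0)
jne L2: not taken
mov [200], esi → M[200]=29
halt.
Total executed instructions: 35.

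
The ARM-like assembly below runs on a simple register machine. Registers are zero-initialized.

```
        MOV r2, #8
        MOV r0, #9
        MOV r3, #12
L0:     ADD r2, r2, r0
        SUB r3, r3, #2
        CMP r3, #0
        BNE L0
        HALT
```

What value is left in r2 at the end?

62

after MOV r2, #8: r2=8
after MOV r0, #9: r0=9
after MOV r3, #12: r3=12
after ADD r2, r2, r0: r2=8+9=17
after SUB r3, r3, #2: r3=12-2=10
CMP r3, #0  (cmp 10,0)
BNE L0: taken
after ADD r2, r2, r0: r2=17+9=26
after SUB r3, r3, #2: r3=10-2=8
CMP r3, #0  (cmp 8,0)
BNE L0: taken
after ADD r2, r2, r0: r2=26+9=35
after SUB r3, r3, #2: r3=8-2=6
CMP r3, #0  (cmp 6,0)
BNE L0: taken
after ADD r2, r2, r0: r2=35+9=44
after SUB r3, r3, #2: r3=6-2=4
CMP r3, #0  (cmp 4,0)
BNE L0: taken
after ADD r2, r2, r0: r2=44+9=53
after SUB r3, r3, #2: r3=4-2=2
CMP r3, #0  (cmp 2,0)
BNE L0: taken
after ADD r2, r2, r0: r2=53+9=62
after SUB r3, r3, #2: r3=2-2=0
CMP r3, #0  (cmp 0,0)
BNE L0: not taken
halt.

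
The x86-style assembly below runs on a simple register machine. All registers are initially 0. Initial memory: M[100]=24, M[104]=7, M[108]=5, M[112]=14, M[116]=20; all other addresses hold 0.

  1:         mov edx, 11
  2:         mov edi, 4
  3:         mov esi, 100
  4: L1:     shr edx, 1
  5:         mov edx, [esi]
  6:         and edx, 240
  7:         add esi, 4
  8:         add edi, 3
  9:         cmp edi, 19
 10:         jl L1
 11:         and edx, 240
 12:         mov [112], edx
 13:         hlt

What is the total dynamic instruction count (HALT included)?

41

after mov edx, 11: edx=11
after mov edi, 4: edi=4
after mov esi, 100: esi=100
after shr edx, 1: edx=11>>1=5
after mov edx, [esi]: edx=M[100]=24
after and edx, 240: edx=24&240=16
after add esi, 4: esi=100+4=104
after add edi, 3: edi=4+3=7
cmp edi, 19  (cmp 7,19)
jl L1: taken
after shr edx, 1: edx=16>>1=8
after mov edx, [esi]: edx=M[104]=7
after and edx, 240: edx=7&240=0
after add esi, 4: esi=104+4=108
after add edi, 3: edi=7+3=10
cmp edi, 19  (cmp 10,19)
jl L1: taken
after shr edx, 1: edx=0>>1=0
after mov edx, [esi]: edx=M[108]=5
after and edx, 240: edx=5&240=0
after add esi, 4: esi=108+4=112
after add edi, 3: edi=10+3=13
cmp edi, 19  (cmp 13,19)
jl L1: taken
after shr edx, 1: edx=0>>1=0
after mov edx, [esi]: edx=M[112]=14
after and edx, 240: edx=14&240=0
after add esi, 4: esi=112+4=116
after add edi, 3: edi=13+3=16
cmp edi, 19  (cmp 16,19)
jl L1: taken
after shr edx, 1: edx=0>>1=0
after mov edx, [esi]: edx=M[116]=20
after and edx, 240: edx=20&240=16
after add esi, 4: esi=116+4=120
after add edi, 3: edi=16+3=19
cmp edi, 19  (cmp 19,19)
jl L1: not taken
after and edx, 240: edx=16&240=16
mov [112], edx → M[112]=16
halt.
Total executed instructions: 41.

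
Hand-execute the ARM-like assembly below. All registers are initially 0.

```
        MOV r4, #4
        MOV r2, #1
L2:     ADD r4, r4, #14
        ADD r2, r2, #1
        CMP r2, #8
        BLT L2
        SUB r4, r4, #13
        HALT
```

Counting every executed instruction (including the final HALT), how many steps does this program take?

32

MOV r4, #4 → r4=4
MOV r2, #1 → r2=1
ADD r4, r4, #14 → r4=4+14=18
ADD r2, r2, #1 → r2=1+1=2
CMP r2, #8  (cmp 2,8)
BLT L2: taken
ADD r4, r4, #14 → r4=18+14=32
ADD r2, r2, #1 → r2=2+1=3
CMP r2, #8  (cmp 3,8)
BLT L2: taken
ADD r4, r4, #14 → r4=32+14=46
ADD r2, r2, #1 → r2=3+1=4
CMP r2, #8  (cmp 4,8)
BLT L2: taken
ADD r4, r4, #14 → r4=46+14=60
ADD r2, r2, #1 → r2=4+1=5
CMP r2, #8  (cmp 5,8)
BLT L2: taken
ADD r4, r4, #14 → r4=60+14=74
ADD r2, r2, #1 → r2=5+1=6
CMP r2, #8  (cmp 6,8)
BLT L2: taken
ADD r4, r4, #14 → r4=74+14=88
ADD r2, r2, #1 → r2=6+1=7
CMP r2, #8  (cmp 7,8)
BLT L2: taken
ADD r4, r4, #14 → r4=88+14=102
ADD r2, r2, #1 → r2=7+1=8
CMP r2, #8  (cmp 8,8)
BLT L2: not taken
SUB r4, r4, #13 → r4=102-13=89
halt.
Total executed instructions: 32.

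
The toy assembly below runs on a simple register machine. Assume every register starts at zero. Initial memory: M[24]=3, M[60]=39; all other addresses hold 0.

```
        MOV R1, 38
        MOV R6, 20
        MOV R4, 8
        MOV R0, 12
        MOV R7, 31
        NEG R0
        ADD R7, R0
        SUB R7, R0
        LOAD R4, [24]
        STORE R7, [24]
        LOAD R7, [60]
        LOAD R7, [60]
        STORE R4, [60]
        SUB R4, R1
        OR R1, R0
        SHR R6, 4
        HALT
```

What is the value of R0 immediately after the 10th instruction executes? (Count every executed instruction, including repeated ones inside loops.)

after MOV R1, 38: R1=38
after MOV R6, 20: R6=20
after MOV R4, 8: R4=8
after MOV R0, 12: R0=12
after MOV R7, 31: R7=31
after NEG R0: R0=-(12)=-12
after ADD R7, R0: R7=31+(-12)=19
after SUB R7, R0: R7=19-(-12)=31
after LOAD R4, [24]: R4=M[24]=3
STORE R7, [24] → M[24]=31
After step 10: R0 = -12.

-12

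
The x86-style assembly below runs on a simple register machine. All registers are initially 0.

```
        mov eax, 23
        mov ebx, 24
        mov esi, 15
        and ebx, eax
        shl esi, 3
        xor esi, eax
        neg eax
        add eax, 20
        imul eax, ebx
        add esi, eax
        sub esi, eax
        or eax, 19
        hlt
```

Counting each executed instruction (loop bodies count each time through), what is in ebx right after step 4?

mov eax, 23 → eax=23
mov ebx, 24 → ebx=24
mov esi, 15 → esi=15
and ebx, eax → ebx=24&23=16
After step 4: ebx = 16.

16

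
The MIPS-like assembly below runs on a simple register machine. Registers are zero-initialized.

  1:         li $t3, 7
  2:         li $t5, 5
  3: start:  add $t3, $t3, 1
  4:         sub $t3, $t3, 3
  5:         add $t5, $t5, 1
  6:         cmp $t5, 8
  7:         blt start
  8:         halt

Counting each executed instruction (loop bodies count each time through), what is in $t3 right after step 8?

6

li $t3, 7 → $t3=7
li $t5, 5 → $t5=5
add $t3, $t3, 1 → $t3=7+1=8
sub $t3, $t3, 3 → $t3=8-3=5
add $t5, $t5, 1 → $t5=5+1=6
cmp $t5, 8  (cmp 6,8)
blt start: taken
add $t3, $t3, 1 → $t3=5+1=6
After step 8: $t3 = 6.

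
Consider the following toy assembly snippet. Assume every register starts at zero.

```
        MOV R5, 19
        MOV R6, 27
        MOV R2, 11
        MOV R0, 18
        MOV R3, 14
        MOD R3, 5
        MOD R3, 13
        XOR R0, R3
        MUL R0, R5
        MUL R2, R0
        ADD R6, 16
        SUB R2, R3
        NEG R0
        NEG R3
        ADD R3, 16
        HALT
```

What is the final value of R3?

after MOV R5, 19: R5=19
after MOV R6, 27: R6=27
after MOV R2, 11: R2=11
after MOV R0, 18: R0=18
after MOV R3, 14: R3=14
after MOD R3, 5: R3=14%5=4
after MOD R3, 13: R3=4%13=4
after XOR R0, R3: R0=18^4=22
after MUL R0, R5: R0=22*19=418
after MUL R2, R0: R2=11*418=4598
after ADD R6, 16: R6=27+16=43
after SUB R2, R3: R2=4598-4=4594
after NEG R0: R0=-(418)=-418
after NEG R3: R3=-(4)=-4
after ADD R3, 16: R3=(-4)+16=12
halt.

12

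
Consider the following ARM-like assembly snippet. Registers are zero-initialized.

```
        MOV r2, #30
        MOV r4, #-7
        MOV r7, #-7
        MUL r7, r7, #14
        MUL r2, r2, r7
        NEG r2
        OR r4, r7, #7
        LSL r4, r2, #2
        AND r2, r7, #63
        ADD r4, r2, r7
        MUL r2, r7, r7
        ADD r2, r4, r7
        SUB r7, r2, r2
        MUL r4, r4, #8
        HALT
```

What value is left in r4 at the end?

after MOV r2, #30: r2=30
after MOV r4, #-7: r4=-7
after MOV r7, #-7: r7=-7
after MUL r7, r7, #14: r7=(-7)*14=-98
after MUL r2, r2, r7: r2=30*(-98)=-2940
after NEG r2: r2=-(-2940)=2940
after OR r4, r7, #7: r4=(-98)|7=-97
after LSL r4, r2, #2: r4=2940<<2=11760
after AND r2, r7, #63: r2=(-98)&63=30
after ADD r4, r2, r7: r4=30+(-98)=-68
after MUL r2, r7, r7: r2=(-98)*(-98)=9604
after ADD r2, r4, r7: r2=(-68)+(-98)=-166
after SUB r7, r2, r2: r7=(-166)-(-166)=0
after MUL r4, r4, #8: r4=(-68)*8=-544
halt.

-544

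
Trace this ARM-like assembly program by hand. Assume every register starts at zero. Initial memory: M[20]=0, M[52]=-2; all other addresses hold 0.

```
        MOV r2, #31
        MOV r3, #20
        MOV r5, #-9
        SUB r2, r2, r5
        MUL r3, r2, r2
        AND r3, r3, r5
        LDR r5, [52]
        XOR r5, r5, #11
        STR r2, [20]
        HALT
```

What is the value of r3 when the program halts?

1600

after MOV r2, #31: r2=31
after MOV r3, #20: r3=20
after MOV r5, #-9: r5=-9
after SUB r2, r2, r5: r2=31-(-9)=40
after MUL r3, r2, r2: r3=40*40=1600
after AND r3, r3, r5: r3=1600&(-9)=1600
after LDR r5, [52]: r5=M[52]=-2
after XOR r5, r5, #11: r5=(-2)^11=-11
STR r2, [20] → M[20]=40
halt.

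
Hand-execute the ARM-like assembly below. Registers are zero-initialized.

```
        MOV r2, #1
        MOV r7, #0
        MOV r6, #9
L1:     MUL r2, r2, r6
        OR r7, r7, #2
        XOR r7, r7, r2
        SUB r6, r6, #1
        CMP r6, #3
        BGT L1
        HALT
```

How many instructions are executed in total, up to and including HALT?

40

r2=1
r7=0
r6=9
r2=1*9=9
r7=0|2=2
r7=2^9=11
r6=9-1=8
CMP r6, #3  (cmp 8,3)
BGT L1: taken
r2=9*8=72
r7=11|2=11
r7=11^72=67
r6=8-1=7
CMP r6, #3  (cmp 7,3)
BGT L1: taken
r2=72*7=504
r7=67|2=67
r7=67^504=443
r6=7-1=6
CMP r6, #3  (cmp 6,3)
BGT L1: taken
r2=504*6=3024
r7=443|2=443
r7=443^3024=2667
r6=6-1=5
CMP r6, #3  (cmp 5,3)
BGT L1: taken
r2=3024*5=15120
r7=2667|2=2667
r7=2667^15120=12667
r6=5-1=4
CMP r6, #3  (cmp 4,3)
BGT L1: taken
r2=15120*4=60480
r7=12667|2=12667
r7=12667^60480=56635
r6=4-1=3
CMP r6, #3  (cmp 3,3)
BGT L1: not taken
halt.
Total executed instructions: 40.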